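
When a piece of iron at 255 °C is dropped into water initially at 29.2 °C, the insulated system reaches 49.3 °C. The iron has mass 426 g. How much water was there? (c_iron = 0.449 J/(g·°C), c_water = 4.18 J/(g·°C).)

Let T be the final temperature. ΣQ_i = 0:
426×0.449×(49.3 − 255) + m×4.18×(49.3 − 29.2) = 0
84.02 m = 39345
m = 39345/84.02 ≈ 468.3 g

m ≈ 468 g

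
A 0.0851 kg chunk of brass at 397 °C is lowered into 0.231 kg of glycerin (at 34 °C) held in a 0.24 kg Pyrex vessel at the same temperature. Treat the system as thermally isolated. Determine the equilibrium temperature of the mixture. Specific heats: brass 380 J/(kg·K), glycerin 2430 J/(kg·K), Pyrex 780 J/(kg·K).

T_f ≈ 49.0 °C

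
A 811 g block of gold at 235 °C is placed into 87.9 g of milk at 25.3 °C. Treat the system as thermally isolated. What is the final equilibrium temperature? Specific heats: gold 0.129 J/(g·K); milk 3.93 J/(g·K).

T_f ≈ 74.0 °C

Taking heat into each body as positive, Σ m c ΔT = 0:
811×0.129×(T − 235) + 87.9×3.93×(T − 25.3) = 0
450.07 T = 33325
T = 33325 / 450.07 = 74 °C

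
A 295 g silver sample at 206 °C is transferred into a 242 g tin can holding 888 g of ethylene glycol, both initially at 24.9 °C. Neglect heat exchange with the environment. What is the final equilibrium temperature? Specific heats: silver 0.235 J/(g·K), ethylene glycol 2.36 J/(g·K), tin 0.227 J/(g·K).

T_f ≈ 30.6 °C

Net heat exchanged in the isolated system is zero:
295×0.235×(T − 206) + 888×2.36×(T − 24.9) + 242×0.227×(T − 24.9) = 0
69.33(T − 206) + 2095.7(T − 24.9) + 54.93(T − 24.9) = 0
(69.33 + 2095.7 + 54.93) T = 69.33×206 + 2095.7×24.9 + 54.93×24.9
T = 67831 / 2219.9 = 30.6 °C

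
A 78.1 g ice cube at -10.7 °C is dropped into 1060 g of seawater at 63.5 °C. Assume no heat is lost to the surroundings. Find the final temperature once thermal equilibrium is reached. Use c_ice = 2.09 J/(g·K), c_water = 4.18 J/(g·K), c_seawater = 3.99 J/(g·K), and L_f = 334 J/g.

T_f ≈ 52.8 °C

Net heat exchanged in the isolated system is zero:
ice -10.7→0 °C: 78.1×2.09×10.7 = 1746.6; latent heat to melt: 78.1×334 = 26085; meltwater 0→T: 78.1×4.18×T = 326.46 T; seawater: 4229.4(T − 63.5)
4555.9 T = 268567 − 27832 = 240735
T ≈ 52.84 °C — above 0 °C, consistent with complete melting.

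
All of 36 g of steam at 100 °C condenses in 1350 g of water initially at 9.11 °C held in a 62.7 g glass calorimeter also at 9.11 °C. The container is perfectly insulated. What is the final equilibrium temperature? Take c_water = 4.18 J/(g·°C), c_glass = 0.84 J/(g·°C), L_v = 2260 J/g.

T_f ≈ 25.4 °C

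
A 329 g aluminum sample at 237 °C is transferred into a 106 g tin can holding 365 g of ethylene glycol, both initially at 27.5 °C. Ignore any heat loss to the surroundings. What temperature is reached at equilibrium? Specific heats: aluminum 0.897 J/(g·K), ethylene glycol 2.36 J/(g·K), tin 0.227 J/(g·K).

T_f ≈ 79.9 °C

Net heat exchanged in the isolated system is zero:
329·0.897·(T − 237) + 365·2.36·(T − 27.5) + 106·0.227·(T − 27.5) = 0
295.11(T − 237) + 861.4(T − 27.5) + 24.06(T − 27.5) = 0
1180.6 T = 94292
T ≈ 79.87 °C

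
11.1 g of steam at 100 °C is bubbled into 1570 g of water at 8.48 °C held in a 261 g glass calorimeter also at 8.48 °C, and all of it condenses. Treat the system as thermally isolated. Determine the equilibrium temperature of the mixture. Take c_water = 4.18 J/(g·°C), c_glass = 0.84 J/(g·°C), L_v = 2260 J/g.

T_f ≈ 12.8 °C

Sum of m c ΔT and latent-heat terms is zero:
latent heat released on condensation: 11.1·2260 = 25086
  condensed water 100 °C→T: 46.4(T − 100)
  original water: 6562.6(T − 8.48)
  cup: 219.24(T − 8.48)
6828.2 T = 25086 + 4639.8 + 57510 = 87236
T ≈ 12.78 °C — below 100 °C, confirming all the steam condensed.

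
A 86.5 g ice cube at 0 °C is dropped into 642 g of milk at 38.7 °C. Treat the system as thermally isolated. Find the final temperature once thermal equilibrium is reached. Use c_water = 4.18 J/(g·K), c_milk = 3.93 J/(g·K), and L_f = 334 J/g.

Let T be the final temperature. ΣQ_i = 0:
fusion: m_ice L_f = 86.5×334 = 28891; warm the meltwater: 361.57 T; milk: 2523.1(T − 38.7)
2884.6 T = 97642 − 28891 = 68751
T ≈ 23.83 °C (positive, so assuming full melt was valid).

T_f ≈ 23.8 °C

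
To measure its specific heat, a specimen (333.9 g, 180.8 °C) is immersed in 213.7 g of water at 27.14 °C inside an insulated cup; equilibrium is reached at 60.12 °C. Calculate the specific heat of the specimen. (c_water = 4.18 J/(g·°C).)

c ≈ 0.731 J/(g·°C)

Heat lost by the specimen = heat gained by the water:
333.9·c·(180.8 − 60.12) = 213.7·4.18·(60.12 − 27.14)
40295 c = 29460  ⇒  c ≈ 0.7311 J/(g·°C)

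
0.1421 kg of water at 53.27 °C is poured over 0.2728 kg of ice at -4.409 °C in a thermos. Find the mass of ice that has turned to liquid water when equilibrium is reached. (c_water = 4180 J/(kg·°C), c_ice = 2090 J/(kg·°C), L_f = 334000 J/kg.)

Cooling the water to 0 °C releases 0.1421×4180×53.27 = 31641 J.
Of that, 0.2728×2090×4.409 = 2513.8 J goes to bring the ice to 0 °C, leaving 29127 J.
To melt every bit of ice: 0.2728×334000 = 91115 J.
That's not enough to melt it all — equilibrium is at 0 °C with ice remaining.
m_melted×334000 = 29127  ⇒  m_melted ≈ 0.08721 kg.

m_melted ≈ 0.0872 kg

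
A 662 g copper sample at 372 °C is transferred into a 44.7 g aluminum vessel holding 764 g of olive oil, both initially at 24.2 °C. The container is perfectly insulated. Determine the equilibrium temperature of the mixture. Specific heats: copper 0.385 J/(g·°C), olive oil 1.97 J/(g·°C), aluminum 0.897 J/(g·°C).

T_f ≈ 73.4 °C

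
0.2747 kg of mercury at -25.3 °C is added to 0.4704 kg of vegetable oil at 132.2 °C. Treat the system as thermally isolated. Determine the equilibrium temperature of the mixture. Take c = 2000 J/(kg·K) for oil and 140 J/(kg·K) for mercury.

With ΣQ=0 the equilibrium temperature is the m·c-weighted mean:
T_f = (940.8×132.2 + 38.46×(-25.3)) / (940.8 + 38.46)
    = 123401 / 979.26 ≈ 126.01 °C

T_f ≈ 126.0 °C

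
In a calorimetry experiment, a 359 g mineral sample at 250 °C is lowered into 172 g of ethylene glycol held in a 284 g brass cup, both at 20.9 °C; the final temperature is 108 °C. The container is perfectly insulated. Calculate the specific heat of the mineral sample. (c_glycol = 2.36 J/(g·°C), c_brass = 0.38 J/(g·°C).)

Let T be the final temperature. ΣQ_i = 0:
359×c×(108 − 250) + 172×2.36×(108 − 20.9) + 284×0.38×(108 − 20.9) = 0
-50978 c = -44755
c = -44755/-50978 ≈ 0.8779 J/(g·°C)

c ≈ 0.878 J/(g·°C)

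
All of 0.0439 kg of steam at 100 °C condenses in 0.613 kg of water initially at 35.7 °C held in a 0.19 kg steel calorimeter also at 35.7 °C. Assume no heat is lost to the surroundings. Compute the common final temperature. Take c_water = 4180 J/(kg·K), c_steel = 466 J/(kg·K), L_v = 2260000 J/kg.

T_f ≈ 74.9 °C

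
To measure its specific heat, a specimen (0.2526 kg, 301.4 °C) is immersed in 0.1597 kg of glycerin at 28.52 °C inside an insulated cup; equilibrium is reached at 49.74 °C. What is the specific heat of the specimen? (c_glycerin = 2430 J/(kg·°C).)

c ≈ 130 J/(kg·°C)

Taking heat into each body as positive, Σ m c ΔT = 0:
0.2526·c·(49.74 − 301.4) + 0.1597·2430·(49.74 − 28.52) = 0
-63.57 c = -8234.9
c = -8234.9/-63.57 ≈ 129.5 J/(kg·°C)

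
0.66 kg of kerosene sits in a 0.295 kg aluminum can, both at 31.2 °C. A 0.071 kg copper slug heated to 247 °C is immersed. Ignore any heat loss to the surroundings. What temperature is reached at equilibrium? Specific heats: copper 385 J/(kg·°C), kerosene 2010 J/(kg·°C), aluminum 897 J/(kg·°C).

Setting the total heat transfer to zero:
0.071·385·(T − 247) + 0.66·2010·(T − 31.2) + 0.295·897·(T − 31.2) = 0
27.33(T − 247) + 1326.6(T − 31.2) + 264.62(T − 31.2) = 0
(27.33 + 1326.6 + 264.62) T = 27.33·247 + 1326.6·31.2 + 264.62·31.2
T = 56398 / 1618.6 = 34.8 °C

T_f ≈ 34.8 °C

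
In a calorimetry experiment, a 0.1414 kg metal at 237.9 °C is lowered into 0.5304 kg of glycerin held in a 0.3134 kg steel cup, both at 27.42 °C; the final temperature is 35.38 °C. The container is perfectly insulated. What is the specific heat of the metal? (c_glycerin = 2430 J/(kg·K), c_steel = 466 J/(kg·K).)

Setting the total heat transfer to zero:
0.1414·c·(35.38 − 237.9) + 0.5304·2430·(35.38 − 27.42) + 0.3134·466·(35.38 − 27.42) = 0
-28.64 c = -11422
c = -11422/-28.64 ≈ 398.9 J/(kg·K)

c ≈ 399 J/(kg·K)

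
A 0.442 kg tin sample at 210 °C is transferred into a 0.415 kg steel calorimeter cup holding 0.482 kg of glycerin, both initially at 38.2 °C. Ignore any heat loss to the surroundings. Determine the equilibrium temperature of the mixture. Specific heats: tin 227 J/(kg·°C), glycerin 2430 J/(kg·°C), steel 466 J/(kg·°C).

T_f ≈ 50.0 °C

Heat gained plus heat lost sum to zero:
0.442×227×(T − 210) + 0.482×2430×(T − 38.2) + 0.415×466×(T − 38.2) = 0
100.33(T − 210) + 1171.3(T − 38.2) + 193.39(T − 38.2) = 0
(100.33 + 1171.3 + 193.39) T = 100.33×210 + 1171.3×38.2 + 193.39×38.2
T ≈ 49.97 °C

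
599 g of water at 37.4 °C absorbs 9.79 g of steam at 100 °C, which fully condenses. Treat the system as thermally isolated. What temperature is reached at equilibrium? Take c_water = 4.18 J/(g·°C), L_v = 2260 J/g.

T_f ≈ 47.1 °C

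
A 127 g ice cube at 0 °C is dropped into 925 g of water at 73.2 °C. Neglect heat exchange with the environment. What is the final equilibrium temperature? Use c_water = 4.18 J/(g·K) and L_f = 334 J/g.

T_f ≈ 54.7 °C

Net heat exchanged in the isolated system is zero:
fusion: m_ice L_f = 127×334 = 42418; warm the meltwater: 530.86 T; water cools: 925×4.18×(T − 73.2) = 3866.5(T − 73.2)
4397.4 T = 283028 − 42418 = 240610
T ≈ 54.72 °C — above 0 °C, consistent with complete melting.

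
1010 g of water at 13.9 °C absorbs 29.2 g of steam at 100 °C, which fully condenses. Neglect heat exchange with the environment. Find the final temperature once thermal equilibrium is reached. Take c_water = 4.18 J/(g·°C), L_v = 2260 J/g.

Energy conservation, ΣQ = 0:
latent heat released on condensation: 29.2·2260 = 65992
  condensate cools 100→T: 29.2·4.18·(T − 100) = 122.06(T − 100)
  water warms: 1010·4.18·(T − 13.9) = 4221.8(T − 13.9)
4343.9 T = 65992 + 12206 + 58683 = 136881
T ≈ 31.51 °C, under the boiling point, so the assumption holds.

T_f ≈ 31.5 °C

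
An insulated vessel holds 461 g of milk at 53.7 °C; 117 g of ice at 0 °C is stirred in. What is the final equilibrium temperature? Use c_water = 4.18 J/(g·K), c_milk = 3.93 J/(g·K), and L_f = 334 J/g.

T_f ≈ 25.3 °C

Conservation of energy gives ΣQ = 0:
melt ice: 117×334 = 39078; warm the meltwater: 489.06 T; milk: 1811.7(T − 53.7)
2300.8 T = 97290 − 39078 = 58212
T ≈ 25.30 °C — above 0 °C, consistent with complete melting.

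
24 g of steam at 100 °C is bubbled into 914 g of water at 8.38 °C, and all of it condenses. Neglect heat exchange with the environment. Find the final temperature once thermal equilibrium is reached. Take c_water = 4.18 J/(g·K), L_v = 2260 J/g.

T_f ≈ 24.6 °C

Taking heat into each body as positive, Σ m c ΔT = 0:
latent heat released on condensation: 24·2260 = 54240
  condensate cools 100→T: 24·4.18·(T − 100) = 100.32(T − 100)
  original water: 3820.5(T − 8.38)
3920.8 T = 54240 + 10032 + 32016 = 96288
T ≈ 24.56 °C (< 100 °C, so full condensation is consistent).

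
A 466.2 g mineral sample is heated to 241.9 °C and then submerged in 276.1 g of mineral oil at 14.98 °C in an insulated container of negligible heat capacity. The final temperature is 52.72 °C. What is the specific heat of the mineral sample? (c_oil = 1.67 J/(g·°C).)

Heat lost by the mineral sample = heat gained by the oil:
466.2×c×(241.9 − 52.72) = 276.1×1.67×(52.72 − 14.98)
88196 c = 17401  ⇒  c ≈ 0.1973 J/(g·°C)

c ≈ 0.197 J/(g·°C)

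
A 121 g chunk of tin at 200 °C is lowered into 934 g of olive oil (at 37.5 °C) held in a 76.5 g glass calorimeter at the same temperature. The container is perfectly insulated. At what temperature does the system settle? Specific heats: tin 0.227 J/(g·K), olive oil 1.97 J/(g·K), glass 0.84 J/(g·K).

T_f ≈ 39.8 °C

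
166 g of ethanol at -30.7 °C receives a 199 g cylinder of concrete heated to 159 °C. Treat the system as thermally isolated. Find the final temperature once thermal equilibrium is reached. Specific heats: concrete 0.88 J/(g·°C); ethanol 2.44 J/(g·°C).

T_f = Σ m_i c_i T_i / Σ m_i c_i:
T_f = (175.12*159 + 405.04*(-30.7)) / (175.12 + 405.04)
    = 15409 / 580.16 ≈ 26.56 °C

T_f ≈ 26.6 °C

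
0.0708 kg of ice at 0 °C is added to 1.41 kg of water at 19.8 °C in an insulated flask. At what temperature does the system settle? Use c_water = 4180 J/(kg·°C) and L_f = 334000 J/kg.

Net heat exchanged in the isolated system is zero:
melt ice: 0.0708×334000 = 23647
  warm the meltwater: 295.94 T
  water: 5893.8(T − 19.8)
6189.7 T = 116697 − 23647 = 93050
T ≈ 15.03 °C — above 0 °C, consistent with complete melting.

T_f ≈ 15.0 °C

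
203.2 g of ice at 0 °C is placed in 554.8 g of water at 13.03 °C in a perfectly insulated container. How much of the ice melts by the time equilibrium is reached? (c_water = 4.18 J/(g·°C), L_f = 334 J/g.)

m_melted ≈ 90.5 g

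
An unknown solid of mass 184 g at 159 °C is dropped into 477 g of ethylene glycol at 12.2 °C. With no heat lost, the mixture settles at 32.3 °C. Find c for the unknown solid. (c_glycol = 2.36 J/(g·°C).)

Taking heat into each body as positive, Σ m c ΔT = 0:
184·c·(32.3 − 159) + 477·2.36·(32.3 − 12.2) = 0
-23313 c = -22627
c = -22627/-23313 ≈ 0.9706 J/(g·°C)

c ≈ 0.971 J/(g·°C)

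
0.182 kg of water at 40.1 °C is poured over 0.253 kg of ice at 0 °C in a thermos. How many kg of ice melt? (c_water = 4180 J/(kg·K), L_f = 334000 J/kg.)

m_melted ≈ 0.0913 kg

Heat available from the water dropping to 0 °C: 0.182×4180×40.1 = 30506 J.
Fully melting the ice requires m_ice L_f = 0.253×334000 = 84502 J.
That's not enough to melt it all — equilibrium is at 0 °C with ice remaining.
m_melt = 30506 / L_f = 0.09134 kg.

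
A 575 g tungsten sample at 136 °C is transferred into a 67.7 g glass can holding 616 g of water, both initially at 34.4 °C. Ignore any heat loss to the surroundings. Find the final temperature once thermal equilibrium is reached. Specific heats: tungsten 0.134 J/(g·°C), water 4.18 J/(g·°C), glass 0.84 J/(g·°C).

Energy conservation, ΣQ = 0:
575·0.134·(T − 136) + 616·4.18·(T − 34.4) + 67.7·0.84·(T − 34.4) = 0
77.05(T − 136) + 2574.9(T − 34.4) + 56.87(T − 34.4) = 0
2708.8 T = 101011
T = 101011 / 2708.8 = 37.3 °C

T_f ≈ 37.3 °C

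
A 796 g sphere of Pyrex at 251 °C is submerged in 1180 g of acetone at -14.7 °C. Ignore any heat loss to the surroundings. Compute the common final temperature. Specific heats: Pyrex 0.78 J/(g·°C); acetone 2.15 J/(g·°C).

T_f ≈ 37.5 °C

T_f = Σ m_i c_i T_i / Σ m_i c_i:
T_f = (620.88·251 + 2537·(-14.7)) / (620.88 + 2537)
    = 118547 / 3157.9 ≈ 37.54 °C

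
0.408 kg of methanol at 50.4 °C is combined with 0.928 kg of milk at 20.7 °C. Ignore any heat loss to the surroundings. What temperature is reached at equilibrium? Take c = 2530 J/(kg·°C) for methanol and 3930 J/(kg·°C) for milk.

T_f ≈ 27.3 °C

Heat lost by the methanol equals heat gained by the milk:
0.408·2530·(50.4 − T) = 0.928·3930·(T − 20.7)
1032.2(50.4 − T) = 3647(T − 20.7)
4679.3 T = 127519  ⇒  T ≈ 27.25 °C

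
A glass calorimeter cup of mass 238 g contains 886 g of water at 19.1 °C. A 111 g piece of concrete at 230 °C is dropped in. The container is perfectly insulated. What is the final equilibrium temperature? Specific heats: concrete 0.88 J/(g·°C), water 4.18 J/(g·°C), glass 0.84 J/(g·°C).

T_f ≈ 24.2 °C

Taking heat into each body as positive, Σ m c ΔT = 0:
111·0.88·(T − 230) + 886·4.18·(T − 19.1) + 238·0.84·(T − 19.1) = 0
97.68(T − 230) + 3703.5(T − 19.1) + 199.92(T − 19.1) = 0
(97.68 + 3703.5 + 199.92) T = 97.68·230 + 3703.5·19.1 + 199.92·19.1
T = 97021 / 4001.1 = 24.2 °C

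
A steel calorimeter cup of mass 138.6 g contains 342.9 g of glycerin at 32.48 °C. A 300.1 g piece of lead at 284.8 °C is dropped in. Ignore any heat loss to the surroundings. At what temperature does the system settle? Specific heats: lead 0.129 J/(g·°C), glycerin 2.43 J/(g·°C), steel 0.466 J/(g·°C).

T_f ≈ 42.9 °C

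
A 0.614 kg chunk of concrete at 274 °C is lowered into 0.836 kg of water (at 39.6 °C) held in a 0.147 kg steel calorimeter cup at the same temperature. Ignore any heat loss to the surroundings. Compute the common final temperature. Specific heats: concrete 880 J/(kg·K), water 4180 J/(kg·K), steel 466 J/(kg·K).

T_f ≈ 70.5 °C

T_f = Σ m_i c_i T_i / Σ m_i c_i:
T_f = (540.32*274 + 3494.5*39.6 + 68.5*39.6) / (540.32 + 3494.5 + 68.5)
    = 289142 / 4103.3 ≈ 70.47 °C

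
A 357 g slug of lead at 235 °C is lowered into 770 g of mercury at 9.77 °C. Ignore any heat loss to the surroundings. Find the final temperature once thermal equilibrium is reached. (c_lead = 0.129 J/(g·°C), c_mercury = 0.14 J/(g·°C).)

Net heat exchanged in the isolated system is zero:
357·0.129·(T − 235) + 770·0.14·(T − 9.77) = 0
46.05(T − 235) + 107.8(T − 9.77) = 0
(46.05 + 107.8) T = 46.05·235 + 107.8·9.77
T ≈ 77.19 °C

T_f ≈ 77.2 °C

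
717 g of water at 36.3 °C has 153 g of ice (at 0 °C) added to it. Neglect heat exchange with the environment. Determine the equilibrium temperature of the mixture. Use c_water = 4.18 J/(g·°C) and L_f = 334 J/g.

Net heat exchanged in the isolated system is zero:
melt ice: 153×334 = 51102; warm the meltwater: 639.54 T; water: 2997.1(T − 36.3)
3636.6 T = 108793 − 51102 = 57691
T ≈ 15.86 °C. Since T > 0 °C, the all-ice-melts assumption holds.

T_f ≈ 15.9 °C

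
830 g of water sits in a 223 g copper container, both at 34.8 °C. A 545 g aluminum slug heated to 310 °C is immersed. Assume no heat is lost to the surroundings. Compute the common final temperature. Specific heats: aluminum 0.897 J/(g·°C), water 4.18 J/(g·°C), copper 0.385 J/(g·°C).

Let T be the final temperature. ΣQ_i = 0:
545·0.897·(T − 310) + 830·4.18·(T − 34.8) + 223·0.385·(T − 34.8) = 0
(488.87 + 3469.4 + 85.86) T = 488.87·310 + 3469.4·34.8 + 85.86·34.8
T = 275271 / 4044.1 = 68.1 °C

T_f ≈ 68.1 °C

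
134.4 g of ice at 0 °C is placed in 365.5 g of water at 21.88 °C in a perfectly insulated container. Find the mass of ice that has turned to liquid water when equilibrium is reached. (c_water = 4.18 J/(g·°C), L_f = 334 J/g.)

m_melted ≈ 100 g

Water can give up m c ΔT = 365.5·4.18·21.88 = 33428 J before reaching 0 °C.
To melt every bit of ice: 134.4·334 = 44890 J.
33428 J < 44890 J, so only part of the ice melts and the system sits at 0 °C.
m_melted·334 = 33428  ⇒  m_melted ≈ 100.1 g.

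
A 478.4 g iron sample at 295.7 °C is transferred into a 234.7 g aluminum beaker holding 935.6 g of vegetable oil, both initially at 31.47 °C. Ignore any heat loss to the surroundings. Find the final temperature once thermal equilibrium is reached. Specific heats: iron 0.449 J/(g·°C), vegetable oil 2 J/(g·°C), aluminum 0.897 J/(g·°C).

T_f ≈ 56.2 °C

Taking heat into each body as positive, Σ m c ΔT = 0:
478.4·0.449·(T − 295.7) + 935.6·2·(T − 31.47) + 234.7·0.897·(T − 31.47) = 0
214.8(T − 295.7) + 1871.2(T − 31.47) + 210.53(T − 31.47) = 0
2296.5 T = 129029
T = 129029 / 2296.5 = 56.2 °C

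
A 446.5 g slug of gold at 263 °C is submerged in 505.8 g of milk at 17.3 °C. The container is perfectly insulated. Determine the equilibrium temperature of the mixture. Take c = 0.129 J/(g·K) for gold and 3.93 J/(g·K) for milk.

T_f = Σ m_i c_i T_i / Σ m_i c_i:
T_f = (57.6×263 + 1987.8×17.3) / (57.6 + 1987.8)
    = 49537 / 2045.4 ≈ 24.22 °C

T_f ≈ 24.2 °C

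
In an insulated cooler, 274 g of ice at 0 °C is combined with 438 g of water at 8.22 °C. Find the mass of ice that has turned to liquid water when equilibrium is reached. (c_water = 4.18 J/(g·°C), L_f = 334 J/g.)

Heat available from the water dropping to 0 °C: 438·4.18·8.22 = 15050 J.
Fully melting the ice requires m_ice L_f = 274·334 = 91516 J.
15050 J < 91516 J, so only part of the ice melts and the system sits at 0 °C.
m_melt = 15050 / L_f = 45.06 g.

m_melted ≈ 45.1 g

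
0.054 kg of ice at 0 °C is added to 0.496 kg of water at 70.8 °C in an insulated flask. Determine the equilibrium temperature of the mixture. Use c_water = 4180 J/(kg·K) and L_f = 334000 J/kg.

T_f ≈ 56.0 °C

Energy balance with sensible and latent terms:
melt ice: 0.054·334000 = 18036
  meltwater 0→T: 0.054·4180·T = 225.72 T
  water: 2073.3(T − 70.8)
2299 T = 146788 − 18036 = 128752
T ≈ 56.00 °C (positive, so assuming full melt was valid).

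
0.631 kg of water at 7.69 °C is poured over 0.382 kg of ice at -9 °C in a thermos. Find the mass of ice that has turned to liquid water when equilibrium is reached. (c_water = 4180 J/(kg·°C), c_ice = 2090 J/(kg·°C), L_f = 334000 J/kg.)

m_melted ≈ 0.0392 kg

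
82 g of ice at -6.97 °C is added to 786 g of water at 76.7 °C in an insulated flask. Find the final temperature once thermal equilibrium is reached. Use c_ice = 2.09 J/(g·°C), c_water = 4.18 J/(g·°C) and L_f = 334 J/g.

T_f ≈ 61.6 °C

Taking heat into each body as positive, Σ m c ΔT = 0:
ice -6.97→0 °C: 82×2.09×6.97 = 1194.5; latent heat to melt: 82×334 = 27388; meltwater 0→T: 82×4.18×T = 342.76 T; water cools: 786×4.18×(T − 76.7) = 3285.5(T − 76.7)
3628.2 T = 251996 − 28583 = 223414
T ≈ 61.58 °C — above 0 °C, consistent with complete melting.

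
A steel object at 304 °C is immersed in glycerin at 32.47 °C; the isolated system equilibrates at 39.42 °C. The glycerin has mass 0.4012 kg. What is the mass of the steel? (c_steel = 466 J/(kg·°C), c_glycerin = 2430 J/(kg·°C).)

m ≈ 0.055 kg

Taking heat into each body as positive, Σ m c ΔT = 0:
m×466×(39.42 − 304) + 0.4012×2430×(39.42 − 32.47) = 0
-123294 m = -6775.7
m = -6775.7/-123294 ≈ 0.05496 kg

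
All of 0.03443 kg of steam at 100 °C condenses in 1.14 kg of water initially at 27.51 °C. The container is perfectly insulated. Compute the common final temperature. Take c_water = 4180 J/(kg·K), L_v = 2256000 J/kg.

T_f ≈ 45.5 °C

Net heat exchanged in the isolated system is zero:
latent heat released on condensation: 0.03443×2256000 = 77674; condensed water 100 °C→T: 143.92(T − 100); water warms: 1.14×4180×(T − 27.51) = 4765.2(T − 27.51)
4909.1 T = 77674 + 14392 + 131091 = 223156
T ≈ 45.46 °C (< 100 °C, so full condensation is consistent).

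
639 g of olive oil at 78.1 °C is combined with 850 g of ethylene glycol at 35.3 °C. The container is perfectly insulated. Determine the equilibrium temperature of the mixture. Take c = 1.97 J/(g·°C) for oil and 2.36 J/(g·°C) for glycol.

T_f ≈ 51.8 °C

Heat gained plus heat lost sum to zero:
639·1.97·(T − 78.1) + 850·2.36·(T − 35.3) = 0
(1258.8 + 2006) T = 1258.8·78.1 + 2006·35.3
T ≈ 51.80 °C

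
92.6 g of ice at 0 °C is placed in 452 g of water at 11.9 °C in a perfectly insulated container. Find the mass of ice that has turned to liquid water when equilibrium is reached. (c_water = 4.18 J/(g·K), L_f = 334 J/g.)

Water can give up m c ΔT = 452×4.18×11.9 = 22483 J before reaching 0 °C.
Fully melting the ice requires m_ice L_f = 92.6×334 = 30928 J.
Since 22483 < 30928 J, not all the ice melts; equilibrium is at 0 °C.
m_melted×334 = 22483  ⇒  m_melted ≈ 67.32 g.

m_melted ≈ 67.3 g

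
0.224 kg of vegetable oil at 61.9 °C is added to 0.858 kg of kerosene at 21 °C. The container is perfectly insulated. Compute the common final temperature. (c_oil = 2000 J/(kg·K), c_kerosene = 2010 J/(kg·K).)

Conservation of energy gives ΣQ = 0:
0.224×2000×(T − 61.9) + 0.858×2010×(T − 21) = 0
(448 + 1724.6) T = 448×61.9 + 1724.6×21
T ≈ 29.43 °C

T_f ≈ 29.4 °C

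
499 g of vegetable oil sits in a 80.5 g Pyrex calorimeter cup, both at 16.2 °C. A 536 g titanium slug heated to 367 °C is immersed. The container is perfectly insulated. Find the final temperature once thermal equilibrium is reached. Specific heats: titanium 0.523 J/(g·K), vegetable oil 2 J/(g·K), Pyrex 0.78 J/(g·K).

T_f ≈ 89.5 °C

Heat gained plus heat lost sum to zero:
536*0.523*(T − 367) + 499*2*(T − 16.2) + 80.5*0.78*(T − 16.2) = 0
1341.1 T = 120065
T = 120065 / 1341.1 = 89.5 °C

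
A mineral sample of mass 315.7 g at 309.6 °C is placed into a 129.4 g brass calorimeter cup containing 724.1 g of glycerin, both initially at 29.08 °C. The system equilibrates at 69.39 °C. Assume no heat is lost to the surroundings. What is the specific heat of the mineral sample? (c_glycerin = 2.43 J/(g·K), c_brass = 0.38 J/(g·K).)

c ≈ 0.961 J/(g·K)

Energy conservation, ΣQ = 0:
315.7·c·(69.39 − 309.6) + 724.1·2.43·(69.39 − 29.08) + 129.4·0.38·(69.39 − 29.08) = 0
-75834 c = -72910
c = -72910/-75834 ≈ 0.9614 J/(g·K)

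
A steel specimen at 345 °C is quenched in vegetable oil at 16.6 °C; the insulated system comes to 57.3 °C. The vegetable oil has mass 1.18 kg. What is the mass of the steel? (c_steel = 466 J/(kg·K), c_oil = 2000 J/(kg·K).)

Energy conservation, ΣQ = 0:
m×466×(57.3 − 345) + 1.18×2000×(57.3 − 16.6) = 0
-134068 m = -96052
m = -96052/-134068 ≈ 0.7164 kg

m ≈ 0.716 kg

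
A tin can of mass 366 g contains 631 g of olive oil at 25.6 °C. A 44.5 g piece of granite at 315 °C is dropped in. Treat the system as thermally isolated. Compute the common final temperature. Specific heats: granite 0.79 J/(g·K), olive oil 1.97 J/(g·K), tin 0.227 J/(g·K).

Net heat exchanged in the isolated system is zero:
44.5·0.79·(T − 315) + 631·1.97·(T − 25.6) + 366·0.227·(T − 25.6) = 0
35.16(T − 315) + 1243.1(T − 25.6) + 83.08(T − 25.6) = 0
1361.3 T = 45023
T = 45023 / 1361.3 = 33.1 °C

T_f ≈ 33.1 °C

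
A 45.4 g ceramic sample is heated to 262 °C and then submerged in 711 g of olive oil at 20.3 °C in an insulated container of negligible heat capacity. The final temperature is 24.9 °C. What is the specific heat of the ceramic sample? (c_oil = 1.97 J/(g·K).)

c ≈ 0.599 J/(g·K)

m_s c (T_s − T_f) = m_oil c_oil (T_f − T_0):
45.4·c·(262 − 24.9) = 711·1.97·(24.9 − 20.3)
10764 c = 6443.1  ⇒  c ≈ 0.5986 J/(g·K)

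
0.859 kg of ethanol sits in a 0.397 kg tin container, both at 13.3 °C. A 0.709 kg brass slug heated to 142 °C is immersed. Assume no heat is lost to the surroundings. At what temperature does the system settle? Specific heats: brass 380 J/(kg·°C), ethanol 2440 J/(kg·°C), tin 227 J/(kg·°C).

Conservation of energy gives ΣQ = 0:
0.709·380·(T − 142) + 0.859·2440·(T − 13.3) + 0.397·227·(T − 13.3) = 0
269.42(T − 142) + 2096(T − 13.3) + 90.12(T − 13.3) = 0
2455.5 T = 67332
T ≈ 27.42 °C

T_f ≈ 27.4 °C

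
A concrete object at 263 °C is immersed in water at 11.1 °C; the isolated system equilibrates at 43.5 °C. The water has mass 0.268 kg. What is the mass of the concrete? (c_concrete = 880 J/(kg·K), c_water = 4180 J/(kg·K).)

Taking heat into each body as positive, Σ m c ΔT = 0:
m×880×(43.5 − 263) + 0.268×4180×(43.5 − 11.1) = 0
-193160 m = -36296
m = -36296/-193160 ≈ 0.1879 kg

m ≈ 0.188 kg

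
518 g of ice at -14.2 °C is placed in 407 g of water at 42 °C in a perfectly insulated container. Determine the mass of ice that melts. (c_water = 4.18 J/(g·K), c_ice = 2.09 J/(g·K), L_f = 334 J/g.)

m_melted ≈ 168 g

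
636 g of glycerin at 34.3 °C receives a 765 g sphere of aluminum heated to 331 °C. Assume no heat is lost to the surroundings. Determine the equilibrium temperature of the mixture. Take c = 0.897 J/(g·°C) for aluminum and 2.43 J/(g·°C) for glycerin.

Energy conservation, ΣQ = 0:
765×0.897×(T − 331) + 636×2.43×(T − 34.3) = 0
686.21(T − 331) + 1545.5(T − 34.3) = 0
2231.7 T = 280144
T = 280144/2231.7 ≈ 125.53 °C

T_f ≈ 125.5 °C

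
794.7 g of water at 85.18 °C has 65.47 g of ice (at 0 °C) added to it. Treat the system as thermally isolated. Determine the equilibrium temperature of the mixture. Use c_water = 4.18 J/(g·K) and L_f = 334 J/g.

T_f ≈ 72.6 °C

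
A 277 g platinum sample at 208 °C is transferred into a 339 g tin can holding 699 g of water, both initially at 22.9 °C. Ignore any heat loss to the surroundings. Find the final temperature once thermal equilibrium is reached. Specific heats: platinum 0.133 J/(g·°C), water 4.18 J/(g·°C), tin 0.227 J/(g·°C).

Conservation of energy gives ΣQ = 0:
277×0.133×(T − 208) + 699×4.18×(T − 22.9) + 339×0.227×(T − 22.9) = 0
36.84(T − 208) + 2921.8(T − 22.9) + 76.95(T − 22.9) = 0
(36.84 + 2921.8 + 76.95) T = 36.84×208 + 2921.8×22.9 + 76.95×22.9
T = 76335 / 3035.6 = 25.1 °C

T_f ≈ 25.1 °C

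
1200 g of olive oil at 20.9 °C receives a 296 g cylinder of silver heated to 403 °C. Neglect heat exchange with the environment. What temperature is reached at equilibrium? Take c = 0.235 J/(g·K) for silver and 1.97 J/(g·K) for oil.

Heat gained plus heat lost sum to zero:
296·0.235·(T − 403) + 1200·1.97·(T − 20.9) = 0
69.56(T − 403) + 2364(T − 20.9) = 0
2433.6 T = 77440
T = 77440/2433.6 ≈ 31.82 °C

T_f ≈ 31.8 °C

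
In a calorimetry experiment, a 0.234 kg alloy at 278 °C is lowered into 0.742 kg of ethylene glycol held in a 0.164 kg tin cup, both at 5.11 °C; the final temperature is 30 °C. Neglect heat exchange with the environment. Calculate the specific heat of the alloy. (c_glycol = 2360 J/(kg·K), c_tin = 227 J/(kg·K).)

c ≈ 767 J/(kg·K)

Heat gained plus heat lost sum to zero:
0.234×c×(30 − 278) + 0.742×2360×(30 − 5.11) + 0.164×227×(30 − 5.11) = 0
-58.03 c = -44512
c = -44512/-58.03 ≈ 767 J/(kg·K)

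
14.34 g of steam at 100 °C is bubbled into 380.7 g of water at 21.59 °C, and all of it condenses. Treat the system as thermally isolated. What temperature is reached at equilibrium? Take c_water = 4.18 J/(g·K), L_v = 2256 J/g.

T_f ≈ 44.0 °C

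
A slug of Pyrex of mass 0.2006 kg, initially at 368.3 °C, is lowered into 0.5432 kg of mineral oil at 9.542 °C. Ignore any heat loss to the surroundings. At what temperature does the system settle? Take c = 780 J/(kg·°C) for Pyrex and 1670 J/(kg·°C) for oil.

T_f ≈ 62.3 °C

|Q_Pyrex| = |Q_oil|:
0.2006*780*(368.3 − T) = 0.5432*1670*(T − 9.542)
156.47(368.3 − T) = 907.14(T − 9.542)
1063.6 T = 66283  ⇒  T ≈ 62.32 °C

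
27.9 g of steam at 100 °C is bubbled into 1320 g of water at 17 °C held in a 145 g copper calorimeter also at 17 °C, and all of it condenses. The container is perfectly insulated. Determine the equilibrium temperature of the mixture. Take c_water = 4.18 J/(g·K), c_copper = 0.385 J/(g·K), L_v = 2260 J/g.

Net heat exchanged in the isolated system is zero:
latent heat released on condensation: 27.9·2260 = 63054; condensed water 100 °C→T: 116.62(T − 100); water warms: 1320·4.18·(T − 17) = 5517.6(T − 17); copper cup: 145·0.385·(T − 17) = 55.83(T − 17)
5690 T = 63054 + 11662 + 94748 = 169464
T ≈ 29.78 °C, under the boiling point, so the assumption holds.

T_f ≈ 29.8 °C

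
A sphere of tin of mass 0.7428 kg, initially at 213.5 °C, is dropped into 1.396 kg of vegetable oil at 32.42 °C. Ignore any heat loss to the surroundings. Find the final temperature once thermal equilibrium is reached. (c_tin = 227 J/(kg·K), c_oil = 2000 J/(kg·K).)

Energy conservation, ΣQ = 0:
0.7428·227·(T − 213.5) + 1.396·2000·(T − 32.42) = 0
(168.62 + 2792) T = 168.62·213.5 + 2792·32.42
T = 126516/2960.6 ≈ 42.73 °C

T_f ≈ 42.7 °C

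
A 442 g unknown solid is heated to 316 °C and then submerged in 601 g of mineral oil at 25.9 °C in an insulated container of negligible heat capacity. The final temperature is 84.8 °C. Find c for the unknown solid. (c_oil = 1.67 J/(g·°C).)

m_s c (T_s − T_f) = m_oil c_oil (T_f − T_0):
442×c×(316 − 84.8) = 601×1.67×(84.8 − 25.9)
102190 c = 59116  ⇒  c ≈ 0.5785 J/(g·°C)

c ≈ 0.578 J/(g·°C)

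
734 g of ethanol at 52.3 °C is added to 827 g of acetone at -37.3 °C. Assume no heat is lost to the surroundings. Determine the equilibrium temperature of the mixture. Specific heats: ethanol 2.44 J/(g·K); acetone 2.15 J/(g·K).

T_f ≈ 7.7 °C

Setting the total heat transfer to zero:
734·2.44·(T − 52.3) + 827·2.15·(T − (-37.3)) = 0
3569 T = 27346
T = 27346/3569 ≈ 7.66 °C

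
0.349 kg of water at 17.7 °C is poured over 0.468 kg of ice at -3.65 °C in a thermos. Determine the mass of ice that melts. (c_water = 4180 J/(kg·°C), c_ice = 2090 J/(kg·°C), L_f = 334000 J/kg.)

m_melted ≈ 0.0666 kg

Water can give up m c ΔT = 0.349·4180·17.7 = 25821 J before reaching 0 °C.
Warming the ice to 0 °C takes 0.468·2090·3.65 = 3570.1 J, leaving 22251 J for melting.
Melting all 0.468 kg of ice would need 0.468·334000 = 156312 J.
That's not enough to melt it all — equilibrium is at 0 °C with ice remaining.
m_melt = 22251 / L_f = 0.06662 kg.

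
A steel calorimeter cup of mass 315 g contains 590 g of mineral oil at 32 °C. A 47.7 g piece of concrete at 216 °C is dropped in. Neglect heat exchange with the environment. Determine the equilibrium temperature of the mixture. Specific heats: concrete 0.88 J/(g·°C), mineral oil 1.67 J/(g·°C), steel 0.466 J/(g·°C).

T_f ≈ 38.6 °C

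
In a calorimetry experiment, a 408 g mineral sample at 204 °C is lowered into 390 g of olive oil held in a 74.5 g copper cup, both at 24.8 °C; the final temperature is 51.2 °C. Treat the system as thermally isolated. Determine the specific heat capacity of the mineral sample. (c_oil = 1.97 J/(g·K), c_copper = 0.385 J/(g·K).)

Let T be the final temperature. ΣQ_i = 0:
408·c·(51.2 − 204) + 390·1.97·(51.2 − 24.8) + 74.5·0.385·(51.2 − 24.8) = 0
-62342 c = -21040
c = -21040/-62342 ≈ 0.3375 J/(g·K)

c ≈ 0.337 J/(g·K)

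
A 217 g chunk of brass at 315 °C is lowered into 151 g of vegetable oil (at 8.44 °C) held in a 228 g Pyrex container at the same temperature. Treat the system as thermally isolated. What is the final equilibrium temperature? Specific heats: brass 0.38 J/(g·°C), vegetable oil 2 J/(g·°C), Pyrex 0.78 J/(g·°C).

T_f ≈ 53.4 °C

Energy conservation, ΣQ = 0:
217·0.38·(T − 315) + 151·2·(T − 8.44) + 228·0.78·(T − 8.44) = 0
(82.46 + 302 + 177.84) T = 82.46·315 + 302·8.44 + 177.84·8.44
T = 30025 / 562.3 = 53.4 °C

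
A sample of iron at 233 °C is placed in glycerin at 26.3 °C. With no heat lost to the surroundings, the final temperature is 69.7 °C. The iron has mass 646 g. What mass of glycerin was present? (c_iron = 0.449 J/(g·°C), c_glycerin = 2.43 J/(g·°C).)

m ≈ 449 g

Taking heat into each body as positive, Σ m c ΔT = 0:
646×0.449×(69.7 − 233) + m×2.43×(69.7 − 26.3) = 0
105.46 m = 47366
m = 47366/105.46 ≈ 449.1 g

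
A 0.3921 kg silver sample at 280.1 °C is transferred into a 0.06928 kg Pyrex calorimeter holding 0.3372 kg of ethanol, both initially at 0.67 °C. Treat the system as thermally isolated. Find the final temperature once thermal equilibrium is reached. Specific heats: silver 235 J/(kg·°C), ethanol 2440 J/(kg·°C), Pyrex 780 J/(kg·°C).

Let T be the final temperature. ΣQ_i = 0:
0.3921*235*(T − 280.1) + 0.3372*2440*(T − 0.67) + 0.06928*780*(T − 0.67) = 0
92.14(T − 280.1) + 822.77(T − 0.67) + 54.04(T − 0.67) = 0
(92.14 + 822.77 + 54.04) T = 92.14*280.1 + 822.77*0.67 + 54.04*0.67
T = 26397 / 968.95 = 27.2 °C

T_f ≈ 27.2 °C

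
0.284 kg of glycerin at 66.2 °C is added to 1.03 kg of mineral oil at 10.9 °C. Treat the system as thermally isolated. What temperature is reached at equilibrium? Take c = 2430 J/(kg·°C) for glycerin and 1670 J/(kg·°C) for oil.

|Q_glycerin| = |Q_oil|:
0.284×2430×(66.2 − T) = 1.03×1670×(T − 10.9)
690.12(66.2 − T) = 1720.1(T − 10.9)
2410.2 T = 64435  ⇒  T ≈ 26.73 °C

T_f ≈ 26.7 °C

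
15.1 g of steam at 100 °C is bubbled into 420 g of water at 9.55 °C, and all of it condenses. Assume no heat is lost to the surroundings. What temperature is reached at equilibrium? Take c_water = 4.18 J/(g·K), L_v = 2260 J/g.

Sum of m c ΔT and latent-heat terms is zero:
condense steam: −15.1×2260 = −34126; condensate cools 100→T: 15.1×4.18×(T − 100) = 63.12(T − 100); original water: 1755.6(T − 9.55)
1818.7 T = 34126 + 6311.8 + 16766 = 57204
T ≈ 31.45 °C (< 100 °C, so full condensation is consistent).

T_f ≈ 31.5 °C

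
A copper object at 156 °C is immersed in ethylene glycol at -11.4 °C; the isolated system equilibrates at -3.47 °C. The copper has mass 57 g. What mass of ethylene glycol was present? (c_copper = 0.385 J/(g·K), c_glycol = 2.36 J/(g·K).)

m ≈ 187 g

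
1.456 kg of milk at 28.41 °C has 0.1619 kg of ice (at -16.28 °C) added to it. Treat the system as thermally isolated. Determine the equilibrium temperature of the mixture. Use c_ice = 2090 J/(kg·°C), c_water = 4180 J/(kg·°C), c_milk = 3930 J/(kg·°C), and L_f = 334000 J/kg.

Energy conservation, ΣQ = 0:
warm ice to 0 °C: 0.1619·2090·(0 − (-16.28)) = 5508.7
  latent heat to melt: 0.1619·334000 = 54075
  warm the meltwater: 676.74 T
  milk: 5722.1(T − 28.41)
6398.8 T = 162564 − 59583 = 102981
T ≈ 16.09 °C. Since T > 0 °C, the all-ice-melts assumption holds.

T_f ≈ 16.1 °C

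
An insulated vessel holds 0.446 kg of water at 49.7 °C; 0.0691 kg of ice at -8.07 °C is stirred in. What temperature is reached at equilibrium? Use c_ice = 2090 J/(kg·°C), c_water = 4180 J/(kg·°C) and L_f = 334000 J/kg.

T_f ≈ 31.8 °C

Setting the total heat transfer to zero:
ice -8.07→0 °C: 0.0691·2090·8.07 = 1165.5
  fusion: m_ice L_f = 0.0691·334000 = 23079
  warm the meltwater: 288.84 T
  water cools: 0.446·4180·(T − 49.7) = 1864.3(T − 49.7)
2153.1 T = 92655 − 24245 = 68410
T ≈ 31.77 °C (positive, so assuming full melt was valid).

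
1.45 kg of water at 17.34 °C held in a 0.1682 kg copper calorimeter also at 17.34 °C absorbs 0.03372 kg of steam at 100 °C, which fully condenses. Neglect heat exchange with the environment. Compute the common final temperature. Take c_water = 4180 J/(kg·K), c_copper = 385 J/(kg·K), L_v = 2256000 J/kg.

T_f ≈ 31.3 °C

Sum of m c ΔT and latent-heat terms is zero:
steam→water at 100 °C releases m L_v = 0.03372·2256000 = 76072
  condensate cools 100→T: 0.03372·4180·(T − 100) = 140.95(T − 100)
  water warms: 1.45·4180·(T − 17.34) = 6061(T − 17.34)
  copper cup: 0.1682·385·(T − 17.34) = 64.76(T − 17.34)
6266.7 T = 76072 + 14095 + 106221 = 196388
T ≈ 31.34 °C (< 100 °C, so full condensation is consistent).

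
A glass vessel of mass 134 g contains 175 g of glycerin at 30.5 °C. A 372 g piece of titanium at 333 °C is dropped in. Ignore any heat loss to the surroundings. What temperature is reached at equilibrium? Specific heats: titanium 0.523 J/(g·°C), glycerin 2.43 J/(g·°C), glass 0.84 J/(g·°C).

Energy conservation, ΣQ = 0:
372×0.523×(T − 333) + 175×2.43×(T − 30.5) + 134×0.84×(T − 30.5) = 0
732.37 T = 81190
T ≈ 110.86 °C

T_f ≈ 110.9 °C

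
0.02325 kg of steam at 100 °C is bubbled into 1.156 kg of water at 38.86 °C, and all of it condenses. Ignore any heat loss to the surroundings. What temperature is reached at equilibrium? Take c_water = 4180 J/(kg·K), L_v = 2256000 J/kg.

T_f ≈ 50.7 °C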